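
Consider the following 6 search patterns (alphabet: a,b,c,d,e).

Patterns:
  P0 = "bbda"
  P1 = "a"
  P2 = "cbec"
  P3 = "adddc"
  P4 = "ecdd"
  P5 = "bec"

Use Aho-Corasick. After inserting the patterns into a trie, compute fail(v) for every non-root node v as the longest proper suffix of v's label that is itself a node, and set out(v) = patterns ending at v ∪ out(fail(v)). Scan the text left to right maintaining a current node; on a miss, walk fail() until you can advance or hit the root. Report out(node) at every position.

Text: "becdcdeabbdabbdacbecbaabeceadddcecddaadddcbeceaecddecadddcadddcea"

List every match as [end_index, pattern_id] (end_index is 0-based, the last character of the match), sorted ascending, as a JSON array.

Construct AC machine:
Trie (insert patterns):
  n0 'ε': a→5 b→1 c→6 e→14
  n1 'b': b→2 e→18
  n2 'bb': d→3
  n3 'bbd': a→4
  n4 'bbda': ·  ←P0
  n5 'a': d→10  ←P1
  n6 'c': b→7
  n7 'cb': e→8
  n8 'cbe': c→9
  n9 'cbec': ·  ←P2
  n10 'ad': d→11
  n11 'add': d→12
  n12 'addd': c→13
  n13 'adddc': ·  ←P3
  n14 'e': c→15
  n15 'ec': d→16
  n16 'ecd': d→17
  n17 'ecdd': ·  ←P4
  n18 'be': c→19
  n19 'bec': ·  ←P5

Failure links (BFS by depth):
  n1('b'): parent n0 fail=0; on 'b' 0 → fail=0;  out ∅∪∅=∅
  n5('a'): parent n0 fail=0; on 'a' 0 → fail=0;  out {1}∪∅={1}
  n6('c'): parent n0 fail=0; on 'c' 0 → fail=0;  out ∅∪∅=∅
  n14('e'): parent n0 fail=0; on 'e' 0 → fail=0;  out ∅∪∅=∅
  n2('bb'): parent n1 fail=0; on 'b' 0 → fail=1;  out ∅∪∅=∅
  n7('cb'): parent n6 fail=0; on 'b' 0 → fail=1;  out ∅∪∅=∅
  n10('ad'): parent n5 fail=0; on 'd' 0 → fail=0;  out ∅∪∅=∅
  n15('ec'): parent n14 fail=0; on 'c' 0 → fail=6;  out ∅∪∅=∅
  n18('be'): parent n1 fail=0; on 'e' 0 → fail=14;  out ∅∪∅=∅
  n3('bbd'): parent n2 fail=1; on 'd' 1→0 → fail=0;  out ∅∪∅=∅
  n8('cbe'): parent n7 fail=1; on 'e' 1 → fail=18;  out ∅∪∅=∅
  n11('add'): parent n10 fail=0; on 'd' 0 → fail=0;  out ∅∪∅=∅
  n16('ecd'): parent n15 fail=6; on 'd' 6→0 → fail=0;  out ∅∪∅=∅
  n19('bec'): parent n18 fail=14; on 'c' 14 → fail=15;  out {5}∪∅={5}
  n4('bbda'): parent n3 fail=0; on 'a' 0 → fail=5;  out {0}∪{1}={0,1}
  n9('cbec'): parent n8 fail=18; on 'c' 18 → fail=19;  out {2}∪{5}={2,5}
  n12('addd'): parent n11 fail=0; on 'd' 0 → fail=0;  out ∅∪∅=∅
  n17('ecdd'): parent n16 fail=0; on 'd' 0 → fail=0;  out {4}∪∅={4}
  n13('adddc'): parent n12 fail=0; on 'c' 0 → fail=6;  out {3}∪∅={3}

Run:
pos 0 'b': at 1
pos 1 'e': at 18
pos 2 'c': at 19  ** P5@[0:2]
pos 3 'd': at 16 (fail-walked)
pos 4 'c': at 6 (fail-walked)
pos 5 'd': at 0 (fail-walked)
pos 6 'e': at 14
pos 7 'a': at 5 (fail-walked)  ** P1@[7:7]
pos 8 'b': at 1 (fail-walked)
pos 9 'b': at 2
pos 10 'd': at 3
pos 11 'a': at 4  ** P0@[8:11],P1@[11:11]
pos 12 'b': at 1 (fail-walked)
pos 13 'b': at 2
pos 14 'd': at 3
pos 15 'a': at 4  ** P0@[12:15],P1@[15:15]
pos 16 'c': at 6 (fail-walked)
pos 17 'b': at 7
pos 18 'e': at 8
pos 19 'c': at 9  ** P2@[16:19],P5@[17:19]
pos 20 'b': at 7 (fail-walked)
pos 21 'a': at 5 (fail-walked)  ** P1@[21:21]
pos 22 'a': at 5 (fail-walked)  ** P1@[22:22]
pos 23 'b': at 1 (fail-walked)
pos 24 'e': at 18
pos 25 'c': at 19  ** P5@[23:25]
pos 26 'e': at 14 (fail-walked)
pos 27 'a': at 5 (fail-walked)  ** P1@[27:27]
pos 28 'd': at 10
pos 29 'd': at 11
pos 30 'd': at 12
pos 31 'c': at 13  ** P3@[27:31]
pos 32 'e': at 14 (fail-walked)
pos 33 'c': at 15
pos 34 'd': at 16
pos 35 'd': at 17  ** P4@[32:35]
pos 36 'a': at 5 (fail-walked)  ** P1@[36:36]
pos 37 'a': at 5 (fail-walked)  ** P1@[37:37]
pos 38 'd': at 10
pos 39 'd': at 11
pos 40 'd': at 12
pos 41 'c': at 13  ** P3@[37:41]
pos 42 'b': at 7 (fail-walked)
pos 43 'e': at 8
pos 44 'c': at 9  ** P2@[41:44],P5@[42:44]
pos 45 'e': at 14 (fail-walked)
pos 46 'a': at 5 (fail-walked)  ** P1@[46:46]
pos 47 'e': at 14 (fail-walked)
pos 48 'c': at 15
pos 49 'd': at 16
pos 50 'd': at 17  ** P4@[47:50]
pos 51 'e': at 14 (fail-walked)
pos 52 'c': at 15
pos 53 'a': at 5 (fail-walked)  ** P1@[53:53]
pos 54 'd': at 10
pos 55 'd': at 11
pos 56 'd': at 12
pos 57 'c': at 13  ** P3@[53:57]
pos 58 'a': at 5 (fail-walked)  ** P1@[58:58]
pos 59 'd': at 10
pos 60 'd': at 11
pos 61 'd': at 12
pos 62 'c': at 13  ** P3@[58:62]
pos 63 'e': at 14 (fail-walked)
pos 64 'a': at 5 (fail-walked)  ** P1@[64:64]

Result: [[2,5],[7,1],[11,0],[11,1],[15,0],[15,1],[19,2],[19,5],[21,1],[22,1],[25,5],[27,1],[31,3],[35,4],[36,1],[37,1],[41,3],[44,2],[44,5],[46,1],[50,4],[53,1],[57,3],[58,1],[62,3],[64,1]]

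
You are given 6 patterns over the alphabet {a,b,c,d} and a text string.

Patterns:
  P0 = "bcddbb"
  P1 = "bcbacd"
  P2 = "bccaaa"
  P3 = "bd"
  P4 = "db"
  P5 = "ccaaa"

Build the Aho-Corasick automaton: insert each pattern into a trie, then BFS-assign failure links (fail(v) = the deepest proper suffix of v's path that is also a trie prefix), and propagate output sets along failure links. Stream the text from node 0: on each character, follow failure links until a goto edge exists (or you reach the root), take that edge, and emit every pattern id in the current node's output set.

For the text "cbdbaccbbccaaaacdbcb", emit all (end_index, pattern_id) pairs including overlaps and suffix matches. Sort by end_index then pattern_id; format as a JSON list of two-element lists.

Build:
Trie nodes:
  0='ε' goto b→1 c→18 d→16
  1='b' goto c→2 d→15
  2='bc' goto b→7 c→11 d→3
  3='bcd' goto d→4
  4='bcdd' goto b→5
  5='bcddb' goto b→6
  6='bcddbb' goto ·  ←P0
  7='bcb' goto a→8
  8='bcba' goto c→9
  9='bcbac' goto d→10
  10='bcbacd' goto ·  ←P1
  11='bcc' goto a→12
  12='bcca' goto a→13
  13='bccaa' goto a→14
  14='bccaaa' goto ·  ←P2
  15='bd' goto ·  ←P3
  16='d' goto b→17
  17='db' goto ·  ←P4
  18='c' goto c→19
  19='cc' goto a→20
  20='cca' goto a→21
  21='ccaa' goto a→22
  22='ccaaa' goto ·  ←P5

Failure links (BFS by depth):
  fail(1) 'b': from fail(0)=0 chase 'b': 0 ⇒ 0;  out=∅∪out(0)=∅
  fail(16) 'd': from fail(0)=0 chase 'd': 0 ⇒ 0;  out=∅∪out(0)=∅
  fail(18) 'c': from fail(0)=0 chase 'c': 0 ⇒ 0;  out=∅∪out(0)=∅
  fail(2) 'bc': from fail(1)=0 chase 'c': 0 ⇒ 18;  out=∅∪out(18)=∅
  fail(15) 'bd': from fail(1)=0 chase 'd': 0 ⇒ 16;  out={3}∪out(16)={3}
  fail(17) 'db': from fail(16)=0 chase 'b': 0 ⇒ 1;  out={4}∪out(1)={4}
  fail(19) 'cc': from fail(18)=0 chase 'c': 0 ⇒ 18;  out=∅∪out(18)=∅
  fail(3) 'bcd': from fail(2)=18 chase 'd': 18→0 ⇒ 16;  out=∅∪out(16)=∅
  fail(7) 'bcb': from fail(2)=18 chase 'b': 18→0 ⇒ 1;  out=∅∪out(1)=∅
  fail(11) 'bcc': from fail(2)=18 chase 'c': 18 ⇒ 19;  out=∅∪out(19)=∅
  fail(20) 'cca': from fail(19)=18 chase 'a': 18→0 ⇒ 0;  out=∅∪out(0)=∅
  fail(4) 'bcdd': from fail(3)=16 chase 'd': 16→0 ⇒ 16;  out=∅∪out(16)=∅
  fail(8) 'bcba': from fail(7)=1 chase 'a': 1→0 ⇒ 0;  out=∅∪out(0)=∅
  fail(12) 'bcca': from fail(11)=19 chase 'a': 19 ⇒ 20;  out=∅∪out(20)=∅
  fail(21) 'ccaa': from fail(20)=0 chase 'a': 0 ⇒ 0;  out=∅∪out(0)=∅
  fail(5) 'bcddb': from fail(4)=16 chase 'b': 16 ⇒ 17;  out=∅∪out(17)={4}
  fail(9) 'bcbac': from fail(8)=0 chase 'c': 0 ⇒ 18;  out=∅∪out(18)=∅
  fail(13) 'bccaa': from fail(12)=20 chase 'a': 20 ⇒ 21;  out=∅∪out(21)=∅
  fail(22) 'ccaaa': from fail(21)=0 chase 'a': 0 ⇒ 0;  out={5}∪out(0)={5}
  fail(6) 'bcddbb': from fail(5)=17 chase 'b': 17→1→0 ⇒ 1;  out={0}∪out(1)={0}
  fail(10) 'bcbacd': from fail(9)=18 chase 'd': 18→0 ⇒ 16;  out={1}∪out(16)={1}
  fail(14) 'bccaaa': from fail(13)=21 chase 'a': 21 ⇒ 22;  out={2}∪out(22)={2,5}

Scan:
i=0 'c': node 0→18
i=1 'b': node 18→1 (fail-walked)
i=2 'd': node 1→15  → match P3@[1:2]
i=3 'b': node 15→17 (fail-walked)  → match P4@[2:3]
i=4 'a': node 17→0 (fail-walked)
i=5 'c': node 0→18
i=6 'c': node 18→19
i=7 'b': node 19→1 (fail-walked)
i=8 'b': node 1→1 (fail-walked)
i=9 'c': node 1→2
i=10 'c': node 2→11
i=11 'a': node 11→12
i=12 'a': node 12→13
i=13 'a': node 13→14  → match P2@[8:13],P5@[9:13]
i=14 'a': node 14→0 (fail-walked)
i=15 'c': node 0→18
i=16 'd': node 18→16 (fail-walked)
i=17 'b': node 16→17  → match P4@[16:17]
i=18 'c': node 17→2 (fail-walked)
i=19 'b': node 2→7

Matches: [[2,3],[3,4],[13,2],[13,5],[17,4]]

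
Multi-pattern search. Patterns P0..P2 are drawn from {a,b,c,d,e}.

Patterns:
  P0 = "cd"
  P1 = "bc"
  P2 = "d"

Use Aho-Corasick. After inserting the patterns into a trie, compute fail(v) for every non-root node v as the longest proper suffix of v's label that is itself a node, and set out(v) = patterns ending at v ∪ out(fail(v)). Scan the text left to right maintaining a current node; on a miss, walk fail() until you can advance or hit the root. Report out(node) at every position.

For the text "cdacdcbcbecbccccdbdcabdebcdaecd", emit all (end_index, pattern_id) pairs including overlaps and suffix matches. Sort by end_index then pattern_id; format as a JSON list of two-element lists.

Build automaton:
Trie nodes:
  0='ε' goto b→3 c→1 d→5
  1='c' goto d→2
  2='cd' goto ·  ←P0
  3='b' goto c→4
  4='bc' goto ·  ←P1
  5='d' goto ·  ←P2

BFS fail/out derivation:
  fail(1) 'c': from fail(0)=0 chase 'c': 0 ⇒ 0;  out=∅∪out(0)=∅
  fail(3) 'b': from fail(0)=0 chase 'b': 0 ⇒ 0;  out=∅∪out(0)=∅
  fail(5) 'd': from fail(0)=0 chase 'd': 0 ⇒ 0;  out={2}∪out(0)={2}
  fail(2) 'cd': from fail(1)=0 chase 'd': 0 ⇒ 5;  out={0}∪out(5)={0,2}
  fail(4) 'bc': from fail(3)=0 chase 'c': 0 ⇒ 1;  out={1}∪out(1)={1}

Text stream:
i=0 'c': node 0→1
i=1 'd': node 1→2  emit P0@[0:1],P2@[1:1]
i=2 'a': node 2→0 ·f
i=3 'c': node 0→1
i=4 'd': node 1→2  emit P0@[3:4],P2@[4:4]
i=5 'c': node 2→1 ·f
i=6 'b': node 1→3 ·f
i=7 'c': node 3→4  emit P1@[6:7]
i=8 'b': node 4→3 ·f
i=9 'e': node 3→0 ·f
i=10 'c': node 0→1
i=11 'b': node 1→3 ·f
i=12 'c': node 3→4  emit P1@[11:12]
i=13 'c': node 4→1 ·f
i=14 'c': node 1→1 ·f
i=15 'c': node 1→1 ·f
i=16 'd': node 1→2  emit P0@[15:16],P2@[16:16]
i=17 'b': node 2→3 ·f
i=18 'd': node 3→5 ·f  emit P2@[18:18]
i=19 'c': node 5→1 ·f
i=20 'a': node 1→0 ·f
i=21 'b': node 0→3
i=22 'd': node 3→5 ·f  emit P2@[22:22]
i=23 'e': node 5→0 ·f
i=24 'b': node 0→3
i=25 'c': node 3→4  emit P1@[24:25]
i=26 'd': node 4→2 ·f  emit P0@[25:26],P2@[26:26]
i=27 'a': node 2→0 ·f
i=28 'e': node 0→0
i=29 'c': node 0→1
i=30 'd': node 1→2  emit P0@[29:30],P2@[30:30]

All matches (sorted): [[1,0],[1,2],[4,0],[4,2],[7,1],[12,1],[16,0],[16,2],[18,2],[22,2],[25,1],[26,0],[26,2],[30,0],[30,2]]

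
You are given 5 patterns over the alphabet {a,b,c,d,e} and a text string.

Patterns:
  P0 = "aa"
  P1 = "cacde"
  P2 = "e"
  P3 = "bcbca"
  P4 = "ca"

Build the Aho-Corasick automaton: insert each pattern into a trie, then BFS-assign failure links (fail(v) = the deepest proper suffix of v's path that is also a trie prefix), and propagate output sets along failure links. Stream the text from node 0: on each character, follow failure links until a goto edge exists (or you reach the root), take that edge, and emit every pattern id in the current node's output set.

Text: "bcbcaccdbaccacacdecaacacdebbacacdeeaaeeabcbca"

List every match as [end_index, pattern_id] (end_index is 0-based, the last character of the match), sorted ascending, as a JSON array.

Build:
Trie nodes:
  0='ε' goto a→1 b→9 c→3 e→8
  1='a' goto a→2
  2='aa' goto ·  [P0 ends]
  3='c' goto a→4
  4='ca' goto c→5  [P4 ends]
  5='cac' goto d→6
  6='cacd' goto e→7
  7='cacde' goto ·  [P1 ends]
  8='e' goto ·  [P2 ends]
  9='b' goto c→10
  10='bc' goto b→11
  11='bcb' goto c→12
  12='bcbc' goto a→13
  13='bcbca' goto ·  [P3 ends]

Failure links (BFS by depth):
  n1('a'): parent n0 fail=0; on 'a' 0 → fail=0;  out ∅∪∅=∅
  n3('c'): parent n0 fail=0; on 'c' 0 → fail=0;  out ∅∪∅=∅
  n8('e'): parent n0 fail=0; on 'e' 0 → fail=0;  out {2}∪∅={2}
  n9('b'): parent n0 fail=0; on 'b' 0 → fail=0;  out ∅∪∅=∅
  n2('aa'): parent n1 fail=0; on 'a' 0 → fail=1;  out {0}∪∅={0}
  n4('ca'): parent n3 fail=0; on 'a' 0 → fail=1;  out {4}∪∅={4}
  n10('bc'): parent n9 fail=0; on 'c' 0 → fail=3;  out ∅∪∅=∅
  n5('cac'): parent n4 fail=1; on 'c' 1→0 → fail=3;  out ∅∪∅=∅
  n11('bcb'): parent n10 fail=3; on 'b' 3→0 → fail=9;  out ∅∪∅=∅
  n6('cacd'): parent n5 fail=3; on 'd' 3→0 → fail=0;  out ∅∪∅=∅
  n12('bcbc'): parent n11 fail=9; on 'c' 9 → fail=10;  out ∅∪∅=∅
  n7('cacde'): parent n6 fail=0; on 'e' 0 → fail=8;  out {1}∪{2}={1,2}
  n13('bcbca'): parent n12 fail=10; on 'a' 10→3 → fail=4;  out {3}∪{4}={3,4}

Run:
pos 0 'b': at 9
pos 1 'c': at 10
pos 2 'b': at 11
pos 3 'c': at 12
pos 4 'a': at 13  → match P3@[0:4],P4@[3:4]
pos 5 'c': at 5 (fail-walked)
pos 6 'c': at 3 (fail-walked)
pos 7 'd': at 0 (fail-walked)
pos 8 'b': at 9
pos 9 'a': at 1 (fail-walked)
pos 10 'c': at 3 (fail-walked)
pos 11 'c': at 3 (fail-walked)
pos 12 'a': at 4  → match P4@[11:12]
pos 13 'c': at 5
pos 14 'a': at 4 (fail-walked)  → match P4@[13:14]
pos 15 'c': at 5
pos 16 'd': at 6
pos 17 'e': at 7  → match P1@[13:17],P2@[17:17]
pos 18 'c': at 3 (fail-walked)
pos 19 'a': at 4  → match P4@[18:19]
pos 20 'a': at 2 (fail-walked)  → match P0@[19:20]
pos 21 'c': at 3 (fail-walked)
pos 22 'a': at 4  → match P4@[21:22]
pos 23 'c': at 5
pos 24 'd': at 6
pos 25 'e': at 7  → match P1@[21:25],P2@[25:25]
pos 26 'b': at 9 (fail-walked)
pos 27 'b': at 9 (fail-walked)
pos 28 'a': at 1 (fail-walked)
pos 29 'c': at 3 (fail-walked)
pos 30 'a': at 4  → match P4@[29:30]
pos 31 'c': at 5
pos 32 'd': at 6
pos 33 'e': at 7  → match P1@[29:33],P2@[33:33]
pos 34 'e': at 8 (fail-walked)  → match P2@[34:34]
pos 35 'a': at 1 (fail-walked)
pos 36 'a': at 2  → match P0@[35:36]
pos 37 'e': at 8 (fail-walked)  → match P2@[37:37]
pos 38 'e': at 8 (fail-walked)  → match P2@[38:38]
pos 39 'a': at 1 (fail-walked)
pos 40 'b': at 9 (fail-walked)
pos 41 'c': at 10
pos 42 'b': at 11
pos 43 'c': at 12
pos 44 'a': at 13  → match P3@[40:44],P4@[43:44]

Result: [[4,3],[4,4],[12,4],[14,4],[17,1],[17,2],[19,4],[20,0],[22,4],[25,1],[25,2],[30,4],[33,1],[33,2],[34,2],[36,0],[37,2],[38,2],[44,3],[44,4]]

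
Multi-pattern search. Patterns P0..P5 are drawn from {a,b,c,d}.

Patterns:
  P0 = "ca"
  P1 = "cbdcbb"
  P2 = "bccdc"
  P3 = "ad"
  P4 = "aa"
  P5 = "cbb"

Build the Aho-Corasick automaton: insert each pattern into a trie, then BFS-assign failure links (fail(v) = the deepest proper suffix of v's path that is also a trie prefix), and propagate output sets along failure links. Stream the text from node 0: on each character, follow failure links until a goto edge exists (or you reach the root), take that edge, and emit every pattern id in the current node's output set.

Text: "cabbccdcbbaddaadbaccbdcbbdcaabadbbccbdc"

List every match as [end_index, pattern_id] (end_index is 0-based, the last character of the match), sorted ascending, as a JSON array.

Construct AC machine:
Trie nodes:
  n0 'ε': a→13 b→8 c→1
  n1 'c': a→2 b→3
  n2 'ca': ·  ←P0
  n3 'cb': b→16 d→4
  n4 'cbd': c→5
  n5 'cbdc': b→6
  n6 'cbdcb': b→7
  n7 'cbdcbb': ·  ←P1
  n8 'b': c→9
  n9 'bc': c→10
  n10 'bcc': d→11
  n11 'bccd': c→12
  n12 'bccdc': ·  ←P2
  n13 'a': a→15 d→14
  n14 'ad': ·  ←P3
  n15 'aa': ·  ←P4
  n16 'cbb': ·  ←P5

Failure links (BFS by depth):
  n1('c'): parent n0 fail=0; on 'c' 0 → fail=0;  out ∅∪∅=∅
  n8('b'): parent n0 fail=0; on 'b' 0 → fail=0;  out ∅∪∅=∅
  n13('a'): parent n0 fail=0; on 'a' 0 → fail=0;  out ∅∪∅=∅
  n2('ca'): parent n1 fail=0; on 'a' 0 → fail=13;  out {0}∪∅={0}
  n3('cb'): parent n1 fail=0; on 'b' 0 → fail=8;  out ∅∪∅=∅
  n9('bc'): parent n8 fail=0; on 'c' 0 → fail=1;  out ∅∪∅=∅
  n14('ad'): parent n13 fail=0; on 'd' 0 → fail=0;  out {3}∪∅={3}
  n15('aa'): parent n13 fail=0; on 'a' 0 → fail=13;  out {4}∪∅={4}
  n4('cbd'): parent n3 fail=8; on 'd' 8→0 → fail=0;  out ∅∪∅=∅
  n10('bcc'): parent n9 fail=1; on 'c' 1→0 → fail=1;  out ∅∪∅=∅
  n16('cbb'): parent n3 fail=8; on 'b' 8→0 → fail=8;  out {5}∪∅={5}
  n5('cbdc'): parent n4 fail=0; on 'c' 0 → fail=1;  out ∅∪∅=∅
  n11('bccd'): parent n10 fail=1; on 'd' 1→0 → fail=0;  out ∅∪∅=∅
  n6('cbdcb'): parent n5 fail=1; on 'b' 1 → fail=3;  out ∅∪∅=∅
  n12('bccdc'): parent n11 fail=0; on 'c' 0 → fail=1;  out {2}∪∅={2}
  n7('cbdcbb'): parent n6 fail=3; on 'b' 3 → fail=16;  out {1}∪{5}={1,5}

Run:
[0] read 'c'  n0⇒n1
[1] read 'a'  n1⇒n2  ** P0@[0:1]
[2] read 'b'  n2⇒n8 (fail-walked)
[3] read 'b'  n8⇒n8 (fail-walked)
[4] read 'c'  n8⇒n9
[5] read 'c'  n9⇒n10
[6] read 'd'  n10⇒n11
[7] read 'c'  n11⇒n12  ** P2@[3:7]
[8] read 'b'  n12⇒n3 (fail-walked)
[9] read 'b'  n3⇒n16  ** P5@[7:9]
[10] read 'a'  n16⇒n13 (fail-walked)
[11] read 'd'  n13⇒n14  ** P3@[10:11]
[12] read 'd'  n14⇒n0 (fail-walked)
[13] read 'a'  n0⇒n13
[14] read 'a'  n13⇒n15  ** P4@[13:14]
[15] read 'd'  n15⇒n14 (fail-walked)  ** P3@[14:15]
[16] read 'b'  n14⇒n8 (fail-walked)
[17] read 'a'  n8⇒n13 (fail-walked)
[18] read 'c'  n13⇒n1 (fail-walked)
[19] read 'c'  n1⇒n1 (fail-walked)
[20] read 'b'  n1⇒n3
[21] read 'd'  n3⇒n4
[22] read 'c'  n4⇒n5
[23] read 'b'  n5⇒n6
[24] read 'b'  n6⇒n7  ** P1@[19:24],P5@[22:24]
[25] read 'd'  n7⇒n0 (fail-walked)
[26] read 'c'  n0⇒n1
[27] read 'a'  n1⇒n2  ** P0@[26:27]
[28] read 'a'  n2⇒n15 (fail-walked)  ** P4@[27:28]
[29] read 'b'  n15⇒n8 (fail-walked)
[30] read 'a'  n8⇒n13 (fail-walked)
[31] read 'd'  n13⇒n14  ** P3@[30:31]
[32] read 'b'  n14⇒n8 (fail-walked)
[33] read 'b'  n8⇒n8 (fail-walked)
[34] read 'c'  n8⇒n9
[35] read 'c'  n9⇒n10
[36] read 'b'  n10⇒n3 (fail-walked)
[37] read 'd'  n3⇒n4
[38] read 'c'  n4⇒n5

Matches: [[1,0],[7,2],[9,5],[11,3],[14,4],[15,3],[24,1],[24,5],[27,0],[28,4],[31,3]]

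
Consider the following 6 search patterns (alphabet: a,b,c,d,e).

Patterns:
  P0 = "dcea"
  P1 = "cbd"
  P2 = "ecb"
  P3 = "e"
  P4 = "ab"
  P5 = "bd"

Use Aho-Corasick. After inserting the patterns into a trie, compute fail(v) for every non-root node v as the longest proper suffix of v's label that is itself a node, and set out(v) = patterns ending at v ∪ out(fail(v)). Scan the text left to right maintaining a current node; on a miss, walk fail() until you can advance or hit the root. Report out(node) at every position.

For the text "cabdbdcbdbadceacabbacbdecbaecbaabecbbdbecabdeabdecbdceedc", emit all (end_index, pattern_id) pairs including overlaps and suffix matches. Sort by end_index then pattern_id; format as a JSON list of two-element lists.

Build:
Trie nodes:
  n0 'ε': a→11 b→13 c→5 d→1 e→8
  n1 'd': c→2
  n2 'dc': e→3
  n3 'dce': a→4
  n4 'dcea': ·  ←P0
  n5 'c': b→6
  n6 'cb': d→7
  n7 'cbd': ·  ←P1
  n8 'e': c→9  ←P3
  n9 'ec': b→10
  n10 'ecb': ·  ←P2
  n11 'a': b→12
  n12 'ab': ·  ←P4
  n13 'b': d→14
  n14 'bd': ·  ←P5

Failure links (BFS by depth):
  n1('d'): parent n0 fail=0; on 'd' 0 → fail=0;  out ∅∪∅=∅
  n5('c'): parent n0 fail=0; on 'c' 0 → fail=0;  out ∅∪∅=∅
  n8('e'): parent n0 fail=0; on 'e' 0 → fail=0;  out {3}∪∅={3}
  n11('a'): parent n0 fail=0; on 'a' 0 → fail=0;  out ∅∪∅=∅
  n13('b'): parent n0 fail=0; on 'b' 0 → fail=0;  out ∅∪∅=∅
  n2('dc'): parent n1 fail=0; on 'c' 0 → fail=5;  out ∅∪∅=∅
  n6('cb'): parent n5 fail=0; on 'b' 0 → fail=13;  out ∅∪∅=∅
  n9('ec'): parent n8 fail=0; on 'c' 0 → fail=5;  out ∅∪∅=∅
  n12('ab'): parent n11 fail=0; on 'b' 0 → fail=13;  out {4}∪∅={4}
  n14('bd'): parent n13 fail=0; on 'd' 0 → fail=1;  out {5}∪∅={5}
  n3('dce'): parent n2 fail=5; on 'e' 5→0 → fail=8;  out ∅∪{3}={3}
  n7('cbd'): parent n6 fail=13; on 'd' 13 → fail=14;  out {1}∪{5}={1,5}
  n10('ecb'): parent n9 fail=5; on 'b' 5 → fail=6;  out {2}∪∅={2}
  n4('dcea'): parent n3 fail=8; on 'a' 8→0 → fail=11;  out {0}∪∅={0}

Text stream:
i=0 'c': node 0→5
i=1 'a': node 5→11 (fail-walked)
i=2 'b': node 11→12  ** P4@[1:2]
i=3 'd': node 12→14 (fail-walked)  ** P5@[2:3]
i=4 'b': node 14→13 (fail-walked)
i=5 'd': node 13→14  ** P5@[4:5]
i=6 'c': node 14→2 (fail-walked)
i=7 'b': node 2→6 (fail-walked)
i=8 'd': node 6→7  ** P1@[6:8],P5@[7:8]
i=9 'b': node 7→13 (fail-walked)
i=10 'a': node 13→11 (fail-walked)
i=11 'd': node 11→1 (fail-walked)
i=12 'c': node 1→2
i=13 'e': node 2→3  ** P3@[13:13]
i=14 'a': node 3→4  ** P0@[11:14]
i=15 'c': node 4→5 (fail-walked)
i=16 'a': node 5→11 (fail-walked)
i=17 'b': node 11→12  ** P4@[16:17]
i=18 'b': node 12→13 (fail-walked)
i=19 'a': node 13→11 (fail-walked)
i=20 'c': node 11→5 (fail-walked)
i=21 'b': node 5→6
i=22 'd': node 6→7  ** P1@[20:22],P5@[21:22]
i=23 'e': node 7→8 (fail-walked)  ** P3@[23:23]
i=24 'c': node 8→9
i=25 'b': node 9→10  ** P2@[23:25]
i=26 'a': node 10→11 (fail-walked)
i=27 'e': node 11→8 (fail-walked)  ** P3@[27:27]
i=28 'c': node 8→9
i=29 'b': node 9→10  ** P2@[27:29]
i=30 'a': node 10→11 (fail-walked)
i=31 'a': node 11→11 (fail-walked)
i=32 'b': node 11→12  ** P4@[31:32]
i=33 'e': node 12→8 (fail-walked)  ** P3@[33:33]
i=34 'c': node 8→9
i=35 'b': node 9→10  ** P2@[33:35]
i=36 'b': node 10→13 (fail-walked)
i=37 'd': node 13→14  ** P5@[36:37]
i=38 'b': node 14→13 (fail-walked)
i=39 'e': node 13→8 (fail-walked)  ** P3@[39:39]
i=40 'c': node 8→9
i=41 'a': node 9→11 (fail-walked)
i=42 'b': node 11→12  ** P4@[41:42]
i=43 'd': node 12→14 (fail-walked)  ** P5@[42:43]
i=44 'e': node 14→8 (fail-walked)  ** P3@[44:44]
i=45 'a': node 8→11 (fail-walked)
i=46 'b': node 11→12  ** P4@[45:46]
i=47 'd': node 12→14 (fail-walked)  ** P5@[46:47]
i=48 'e': node 14→8 (fail-walked)  ** P3@[48:48]
i=49 'c': node 8→9
i=50 'b': node 9→10  ** P2@[48:50]
i=51 'd': node 10→7 (fail-walked)  ** P1@[49:51],P5@[50:51]
i=52 'c': node 7→2 (fail-walked)
i=53 'e': node 2→3  ** P3@[53:53]
i=54 'e': node 3→8 (fail-walked)  ** P3@[54:54]
i=55 'd': node 8→1 (fail-walked)
i=56 'c': node 1→2

Matches: [[2,4],[3,5],[5,5],[8,1],[8,5],[13,3],[14,0],[17,4],[22,1],[22,5],[23,3],[25,2],[27,3],[29,2],[32,4],[33,3],[35,2],[37,5],[39,3],[42,4],[43,5],[44,3],[46,4],[47,5],[48,3],[50,2],[51,1],[51,5],[53,3],[54,3]]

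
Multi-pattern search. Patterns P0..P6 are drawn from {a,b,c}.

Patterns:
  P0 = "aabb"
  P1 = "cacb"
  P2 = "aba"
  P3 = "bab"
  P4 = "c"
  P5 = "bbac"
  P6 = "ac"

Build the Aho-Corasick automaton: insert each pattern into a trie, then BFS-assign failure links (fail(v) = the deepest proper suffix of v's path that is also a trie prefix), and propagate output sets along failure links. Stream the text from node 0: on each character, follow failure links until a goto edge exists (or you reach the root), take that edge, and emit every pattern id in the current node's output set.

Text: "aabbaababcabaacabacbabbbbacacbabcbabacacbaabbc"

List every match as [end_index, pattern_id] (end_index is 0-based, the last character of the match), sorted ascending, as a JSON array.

Build:
Trie (insert patterns):
  n0 'ε': a→1 b→11 c→5
  n1 'a': a→2 b→9 c→17
  n2 'aa': b→3
  n3 'aab': b→4
  n4 'aabb': ·  [P0 ends]
  n5 'c': a→6  [P4 ends]
  n6 'ca': c→7
  n7 'cac': b→8
  n8 'cacb': ·  [P1 ends]
  n9 'ab': a→10
  n10 'aba': ·  [P2 ends]
  n11 'b': a→12 b→14
  n12 'ba': b→13
  n13 'bab': ·  [P3 ends]
  n14 'bb': a→15
  n15 'bba': c→16
  n16 'bbac': ·  [P5 ends]
  n17 'ac': ·  [P6 ends]

Failure links (BFS by depth):
  n1('a'): parent n0 fail=0; on 'a' 0 → fail=0;  out ∅∪∅=∅
  n5('c'): parent n0 fail=0; on 'c' 0 → fail=0;  out {4}∪∅={4}
  n11('b'): parent n0 fail=0; on 'b' 0 → fail=0;  out ∅∪∅=∅
  n2('aa'): parent n1 fail=0; on 'a' 0 → fail=1;  out ∅∪∅=∅
  n6('ca'): parent n5 fail=0; on 'a' 0 → fail=1;  out ∅∪∅=∅
  n9('ab'): parent n1 fail=0; on 'b' 0 → fail=11;  out ∅∪∅=∅
  n12('ba'): parent n11 fail=0; on 'a' 0 → fail=1;  out ∅∪∅=∅
  n14('bb'): parent n11 fail=0; on 'b' 0 → fail=11;  out ∅∪∅=∅
  n17('ac'): parent n1 fail=0; on 'c' 0 → fail=5;  out {6}∪{4}={4,6}
  n3('aab'): parent n2 fail=1; on 'b' 1 → fail=9;  out ∅∪∅=∅
  n7('cac'): parent n6 fail=1; on 'c' 1 → fail=17;  out ∅∪{4,6}={4,6}
  n10('aba'): parent n9 fail=11; on 'a' 11 → fail=12;  out {2}∪∅={2}
  n13('bab'): parent n12 fail=1; on 'b' 1 → fail=9;  out {3}∪∅={3}
  n15('bba'): parent n14 fail=11; on 'a' 11 → fail=12;  out ∅∪∅=∅
  n4('aabb'): parent n3 fail=9; on 'b' 9→11 → fail=14;  out {0}∪∅={0}
  n8('cacb'): parent n7 fail=17; on 'b' 17→5→0 → fail=11;  out {1}∪∅={1}
  n16('bbac'): parent n15 fail=12; on 'c' 12→1 → fail=17;  out {5}∪{4,6}={4,5,6}

Scan:
[0] read 'a'  n0⇒n1
[1] read 'a'  n1⇒n2
[2] read 'b'  n2⇒n3
[3] read 'b'  n3⇒n4  emit P0@[0:3]
[4] read 'a'  n4⇒n15 ·f
[5] read 'a'  n15⇒n2 ·f
[6] read 'b'  n2⇒n3
[7] read 'a'  n3⇒n10 ·f  emit P2@[5:7]
[8] read 'b'  n10⇒n13 ·f  emit P3@[6:8]
[9] read 'c'  n13⇒n5 ·f  emit P4@[9:9]
[10] read 'a'  n5⇒n6
[11] read 'b'  n6⇒n9 ·f
[12] read 'a'  n9⇒n10  emit P2@[10:12]
[13] read 'a'  n10⇒n2 ·f
[14] read 'c'  n2⇒n17 ·f  emit P4@[14:14],P6@[13:14]
[15] read 'a'  n17⇒n6 ·f
[16] read 'b'  n6⇒n9 ·f
[17] read 'a'  n9⇒n10  emit P2@[15:17]
[18] read 'c'  n10⇒n17 ·f  emit P4@[18:18],P6@[17:18]
[19] read 'b'  n17⇒n11 ·f
[20] read 'a'  n11⇒n12
[21] read 'b'  n12⇒n13  emit P3@[19:21]
[22] read 'b'  n13⇒n14 ·f
[23] read 'b'  n14⇒n14 ·f
[24] read 'b'  n14⇒n14 ·f
[25] read 'a'  n14⇒n15
[26] read 'c'  n15⇒n16  emit P4@[26:26],P5@[23:26],P6@[25:26]
[27] read 'a'  n16⇒n6 ·f
[28] read 'c'  n6⇒n7  emit P4@[28:28],P6@[27:28]
[29] read 'b'  n7⇒n8  emit P1@[26:29]
[30] read 'a'  n8⇒n12 ·f
[31] read 'b'  n12⇒n13  emit P3@[29:31]
[32] read 'c'  n13⇒n5 ·f  emit P4@[32:32]
[33] read 'b'  n5⇒n11 ·f
[34] read 'a'  n11⇒n12
[35] read 'b'  n12⇒n13  emit P3@[33:35]
[36] read 'a'  n13⇒n10 ·f  emit P2@[34:36]
[37] read 'c'  n10⇒n17 ·f  emit P4@[37:37],P6@[36:37]
[38] read 'a'  n17⇒n6 ·f
[39] read 'c'  n6⇒n7  emit P4@[39:39],P6@[38:39]
[40] read 'b'  n7⇒n8  emit P1@[37:40]
[41] read 'a'  n8⇒n12 ·f
[42] read 'a'  n12⇒n2 ·f
[43] read 'b'  n2⇒n3
[44] read 'b'  n3⇒n4  emit P0@[41:44]
[45] read 'c'  n4⇒n5 ·f  emit P4@[45:45]

Matches: [[3,0],[7,2],[8,3],[9,4],[12,2],[14,4],[14,6],[17,2],[18,4],[18,6],[21,3],[26,4],[26,5],[26,6],[28,4],[28,6],[29,1],[31,3],[32,4],[35,3],[36,2],[37,4],[37,6],[39,4],[39,6],[40,1],[44,0],[45,4]]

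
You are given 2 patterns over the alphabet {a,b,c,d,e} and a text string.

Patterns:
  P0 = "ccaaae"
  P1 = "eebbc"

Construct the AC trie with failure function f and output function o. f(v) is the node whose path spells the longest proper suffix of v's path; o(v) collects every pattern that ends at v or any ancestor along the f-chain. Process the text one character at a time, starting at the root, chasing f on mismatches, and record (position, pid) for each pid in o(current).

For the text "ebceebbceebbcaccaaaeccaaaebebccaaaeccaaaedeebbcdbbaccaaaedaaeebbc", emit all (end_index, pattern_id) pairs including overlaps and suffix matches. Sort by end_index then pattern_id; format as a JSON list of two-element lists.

Build automaton:
Trie nodes:
  n0 'ε': c→1 e→7
  n1 'c': c→2
  n2 'cc': a→3
  n3 'cca': a→4
  n4 'ccaa': a→5
  n5 'ccaaa': e→6
  n6 'ccaaae': ·  [P0 ends]
  n7 'e': e→8
  n8 'ee': b→9
  n9 'eeb': b→10
  n10 'eebb': c→11
  n11 'eebbc': ·  [P1 ends]

BFS fail/out derivation:
  n1('c'): parent n0 fail=0; on 'c' 0 → fail=0;  out ∅∪∅=∅
  n7('e'): parent n0 fail=0; on 'e' 0 → fail=0;  out ∅∪∅=∅
  n2('cc'): parent n1 fail=0; on 'c' 0 → fail=1;  out ∅∪∅=∅
  n8('ee'): parent n7 fail=0; on 'e' 0 → fail=7;  out ∅∪∅=∅
  n3('cca'): parent n2 fail=1; on 'a' 1→0 → fail=0;  out ∅∪∅=∅
  n9('eeb'): parent n8 fail=7; on 'b' 7→0 → fail=0;  out ∅∪∅=∅
  n4('ccaa'): parent n3 fail=0; on 'a' 0 → fail=0;  out ∅∪∅=∅
  n10('eebb'): parent n9 fail=0; on 'b' 0 → fail=0;  out ∅∪∅=∅
  n5('ccaaa'): parent n4 fail=0; on 'a' 0 → fail=0;  out ∅∪∅=∅
  n11('eebbc'): parent n10 fail=0; on 'c' 0 → fail=1;  out {1}∪∅={1}
  n6('ccaaae'): parent n5 fail=0; on 'e' 0 → fail=7;  out {0}∪∅={0}

Run:
[0] read 'e'  n0⇒n7
[1] read 'b'  n7⇒n0 (fail-walked)
[2] read 'c'  n0⇒n1
[3] read 'e'  n1⇒n7 (fail-walked)
[4] read 'e'  n7⇒n8
[5] read 'b'  n8⇒n9
[6] read 'b'  n9⇒n10
[7] read 'c'  n10⇒n11  emit P1@[3:7]
[8] read 'e'  n11⇒n7 (fail-walked)
[9] read 'e'  n7⇒n8
[10] read 'b'  n8⇒n9
[11] read 'b'  n9⇒n10
[12] read 'c'  n10⇒n11  emit P1@[8:12]
[13] read 'a'  n11⇒n0 (fail-walked)
[14] read 'c'  n0⇒n1
[15] read 'c'  n1⇒n2
[16] read 'a'  n2⇒n3
[17] read 'a'  n3⇒n4
[18] read 'a'  n4⇒n5
[19] read 'e'  n5⇒n6  emit P0@[14:19]
[20] read 'c'  n6⇒n1 (fail-walked)
[21] read 'c'  n1⇒n2
[22] read 'a'  n2⇒n3
[23] read 'a'  n3⇒n4
[24] read 'a'  n4⇒n5
[25] read 'e'  n5⇒n6  emit P0@[20:25]
[26] read 'b'  n6⇒n0 (fail-walked)
[27] read 'e'  n0⇒n7
[28] read 'b'  n7⇒n0 (fail-walked)
[29] read 'c'  n0⇒n1
[30] read 'c'  n1⇒n2
[31] read 'a'  n2⇒n3
[32] read 'a'  n3⇒n4
[33] read 'a'  n4⇒n5
[34] read 'e'  n5⇒n6  emit P0@[29:34]
[35] read 'c'  n6⇒n1 (fail-walked)
[36] read 'c'  n1⇒n2
[37] read 'a'  n2⇒n3
[38] read 'a'  n3⇒n4
[39] read 'a'  n4⇒n5
[40] read 'e'  n5⇒n6  emit P0@[35:40]
[41] read 'd'  n6⇒n0 (fail-walked)
[42] read 'e'  n0⇒n7
[43] read 'e'  n7⇒n8
[44] read 'b'  n8⇒n9
[45] read 'b'  n9⇒n10
[46] read 'c'  n10⇒n11  emit P1@[42:46]
[47] read 'd'  n11⇒n0 (fail-walked)
[48] read 'b'  n0⇒n0
[49] read 'b'  n0⇒n0
[50] read 'a'  n0⇒n0
[51] read 'c'  n0⇒n1
[52] read 'c'  n1⇒n2
[53] read 'a'  n2⇒n3
[54] read 'a'  n3⇒n4
[55] read 'a'  n4⇒n5
[56] read 'e'  n5⇒n6  emit P0@[51:56]
[57] read 'd'  n6⇒n0 (fail-walked)
[58] read 'a'  n0⇒n0
[59] read 'a'  n0⇒n0
[60] read 'e'  n0⇒n7
[61] read 'e'  n7⇒n8
[62] read 'b'  n8⇒n9
[63] read 'b'  n9⇒n10
[64] read 'c'  n10⇒n11  emit P1@[60:64]

Result: [[7,1],[12,1],[19,0],[25,0],[34,0],[40,0],[46,1],[56,0],[64,1]]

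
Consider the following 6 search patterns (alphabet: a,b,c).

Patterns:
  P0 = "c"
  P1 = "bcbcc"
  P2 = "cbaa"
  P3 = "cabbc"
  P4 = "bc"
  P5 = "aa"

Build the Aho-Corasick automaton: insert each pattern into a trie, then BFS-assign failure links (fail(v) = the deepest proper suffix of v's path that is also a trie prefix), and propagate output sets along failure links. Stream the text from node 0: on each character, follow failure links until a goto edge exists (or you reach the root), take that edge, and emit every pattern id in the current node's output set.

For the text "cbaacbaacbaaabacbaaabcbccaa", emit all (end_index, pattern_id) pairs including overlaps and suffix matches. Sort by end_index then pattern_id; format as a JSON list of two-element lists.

Construct AC machine:
Trie nodes:
  0='ε' goto a→14 b→2 c→1
  1='c' goto a→10 b→7  [P0 ends]
  2='b' goto c→3
  3='bc' goto b→4  [P4 ends]
  4='bcb' goto c→5
  5='bcbc' goto c→6
  6='bcbcc' goto ·  [P1 ends]
  7='cb' goto a→8
  8='cba' goto a→9
  9='cbaa' goto ·  [P2 ends]
  10='ca' goto b→11
  11='cab' goto b→12
  12='cabb' goto c→13
  13='cabbc' goto ·  [P3 ends]
  14='a' goto a→15
  15='aa' goto ·  [P5 ends]

BFS fail/out derivation:
  fail(1) 'c': from fail(0)=0 chase 'c': 0 ⇒ 0;  out={0}∪out(0)={0}
  fail(2) 'b': from fail(0)=0 chase 'b': 0 ⇒ 0;  out=∅∪out(0)=∅
  fail(14) 'a': from fail(0)=0 chase 'a': 0 ⇒ 0;  out=∅∪out(0)=∅
  fail(3) 'bc': from fail(2)=0 chase 'c': 0 ⇒ 1;  out={4}∪out(1)={0,4}
  fail(7) 'cb': from fail(1)=0 chase 'b': 0 ⇒ 2;  out=∅∪out(2)=∅
  fail(10) 'ca': from fail(1)=0 chase 'a': 0 ⇒ 14;  out=∅∪out(14)=∅
  fail(15) 'aa': from fail(14)=0 chase 'a': 0 ⇒ 14;  out={5}∪out(14)={5}
  fail(4) 'bcb': from fail(3)=1 chase 'b': 1 ⇒ 7;  out=∅∪out(7)=∅
  fail(8) 'cba': from fail(7)=2 chase 'a': 2→0 ⇒ 14;  out=∅∪out(14)=∅
  fail(11) 'cab': from fail(10)=14 chase 'b': 14→0 ⇒ 2;  out=∅∪out(2)=∅
  fail(5) 'bcbc': from fail(4)=7 chase 'c': 7→2 ⇒ 3;  out=∅∪out(3)={0,4}
  fail(9) 'cbaa': from fail(8)=14 chase 'a': 14 ⇒ 15;  out={2}∪out(15)={2,5}
  fail(12) 'cabb': from fail(11)=2 chase 'b': 2→0 ⇒ 2;  out=∅∪out(2)=∅
  fail(6) 'bcbcc': from fail(5)=3 chase 'c': 3→1→0 ⇒ 1;  out={1}∪out(1)={0,1}
  fail(13) 'cabbc': from fail(12)=2 chase 'c': 2 ⇒ 3;  out={3}∪out(3)={0,3,4}

Run:
pos 0 'c': at 1  emit P0@[0:0]
pos 1 'b': at 7
pos 2 'a': at 8
pos 3 'a': at 9  emit P2@[0:3],P5@[2:3]
pos 4 'c': at 1 (fail-walked)  emit P0@[4:4]
pos 5 'b': at 7
pos 6 'a': at 8
pos 7 'a': at 9  emit P2@[4:7],P5@[6:7]
pos 8 'c': at 1 (fail-walked)  emit P0@[8:8]
pos 9 'b': at 7
pos 10 'a': at 8
pos 11 'a': at 9  emit P2@[8:11],P5@[10:11]
pos 12 'a': at 15 (fail-walked)  emit P5@[11:12]
pos 13 'b': at 2 (fail-walked)
pos 14 'a': at 14 (fail-walked)
pos 15 'c': at 1 (fail-walked)  emit P0@[15:15]
pos 16 'b': at 7
pos 17 'a': at 8
pos 18 'a': at 9  emit P2@[15:18],P5@[17:18]
pos 19 'a': at 15 (fail-walked)  emit P5@[18:19]
pos 20 'b': at 2 (fail-walked)
pos 21 'c': at 3  emit P0@[21:21],P4@[20:21]
pos 22 'b': at 4
pos 23 'c': at 5  emit P0@[23:23],P4@[22:23]
pos 24 'c': at 6  emit P0@[24:24],P1@[20:24]
pos 25 'a': at 10 (fail-walked)
pos 26 'a': at 15 (fail-walked)  emit P5@[25:26]

Matches: [[0,0],[3,2],[3,5],[4,0],[7,2],[7,5],[8,0],[11,2],[11,5],[12,5],[15,0],[18,2],[18,5],[19,5],[21,0],[21,4],[23,0],[23,4],[24,0],[24,1],[26,5]]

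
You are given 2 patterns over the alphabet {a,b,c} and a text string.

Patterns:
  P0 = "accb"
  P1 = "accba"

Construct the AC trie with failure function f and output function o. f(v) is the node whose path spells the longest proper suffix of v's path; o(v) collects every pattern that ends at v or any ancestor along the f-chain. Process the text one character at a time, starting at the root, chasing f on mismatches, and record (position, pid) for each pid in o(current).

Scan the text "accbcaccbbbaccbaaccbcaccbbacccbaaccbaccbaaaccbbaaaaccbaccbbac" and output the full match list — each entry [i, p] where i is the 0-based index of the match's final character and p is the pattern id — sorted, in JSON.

Construct AC machine:
Trie nodes:
  n0 'ε': a→1
  n1 'a': c→2
  n2 'ac': c→3
  n3 'acc': b→4
  n4 'accb': a→5  ←P0
  n5 'accba': ·  ←P1

Failure links (BFS by depth):
  fail(1) 'a': from fail(0)=0 chase 'a': 0 ⇒ 0;  out=∅∪out(0)=∅
  fail(2) 'ac': from fail(1)=0 chase 'c': 0 ⇒ 0;  out=∅∪out(0)=∅
  fail(3) 'acc': from fail(2)=0 chase 'c': 0 ⇒ 0;  out=∅∪out(0)=∅
  fail(4) 'accb': from fail(3)=0 chase 'b': 0 ⇒ 0;  out={0}∪out(0)={0}
  fail(5) 'accba': from fail(4)=0 chase 'a': 0 ⇒ 1;  out={1}∪out(1)={1}

Run:
[0] read 'a'  n0⇒n1
[1] read 'c'  n1⇒n2
[2] read 'c'  n2⇒n3
[3] read 'b'  n3⇒n4  emit P0@[0:3]
[4] read 'c'  n4⇒n0 (fail-walked)
[5] read 'a'  n0⇒n1
[6] read 'c'  n1⇒n2
[7] read 'c'  n2⇒n3
[8] read 'b'  n3⇒n4  emit P0@[5:8]
[9] read 'b'  n4⇒n0 (fail-walked)
[10] read 'b'  n0⇒n0
[11] read 'a'  n0⇒n1
[12] read 'c'  n1⇒n2
[13] read 'c'  n2⇒n3
[14] read 'b'  n3⇒n4  emit P0@[11:14]
[15] read 'a'  n4⇒n5  emit P1@[11:15]
[16] read 'a'  n5⇒n1 (fail-walked)
[17] read 'c'  n1⇒n2
[18] read 'c'  n2⇒n3
[19] read 'b'  n3⇒n4  emit P0@[16:19]
[20] read 'c'  n4⇒n0 (fail-walked)
[21] read 'a'  n0⇒n1
[22] read 'c'  n1⇒n2
[23] read 'c'  n2⇒n3
[24] read 'b'  n3⇒n4  emit P0@[21:24]
[25] read 'b'  n4⇒n0 (fail-walked)
[26] read 'a'  n0⇒n1
[27] read 'c'  n1⇒n2
[28] read 'c'  n2⇒n3
[29] read 'c'  n3⇒n0 (fail-walked)
[30] read 'b'  n0⇒n0
[31] read 'a'  n0⇒n1
[32] read 'a'  n1⇒n1 (fail-walked)
[33] read 'c'  n1⇒n2
[34] read 'c'  n2⇒n3
[35] read 'b'  n3⇒n4  emit P0@[32:35]
[36] read 'a'  n4⇒n5  emit P1@[32:36]
[37] read 'c'  n5⇒n2 (fail-walked)
[38] read 'c'  n2⇒n3
[39] read 'b'  n3⇒n4  emit P0@[36:39]
[40] read 'a'  n4⇒n5  emit P1@[36:40]
[41] read 'a'  n5⇒n1 (fail-walked)
[42] read 'a'  n1⇒n1 (fail-walked)
[43] read 'c'  n1⇒n2
[44] read 'c'  n2⇒n3
[45] read 'b'  n3⇒n4  emit P0@[42:45]
[46] read 'b'  n4⇒n0 (fail-walked)
[47] read 'a'  n0⇒n1
[48] read 'a'  n1⇒n1 (fail-walked)
[49] read 'a'  n1⇒n1 (fail-walked)
[50] read 'a'  n1⇒n1 (fail-walked)
[51] read 'c'  n1⇒n2
[52] read 'c'  n2⇒n3
[53] read 'b'  n3⇒n4  emit P0@[50:53]
[54] read 'a'  n4⇒n5  emit P1@[50:54]
[55] read 'c'  n5⇒n2 (fail-walked)
[56] read 'c'  n2⇒n3
[57] read 'b'  n3⇒n4  emit P0@[54:57]
[58] read 'b'  n4⇒n0 (fail-walked)
[59] read 'a'  n0⇒n1
[60] read 'c'  n1⇒n2

Matches: [[3,0],[8,0],[14,0],[15,1],[19,0],[24,0],[35,0],[36,1],[39,0],[40,1],[45,0],[53,0],[54,1],[57,0]]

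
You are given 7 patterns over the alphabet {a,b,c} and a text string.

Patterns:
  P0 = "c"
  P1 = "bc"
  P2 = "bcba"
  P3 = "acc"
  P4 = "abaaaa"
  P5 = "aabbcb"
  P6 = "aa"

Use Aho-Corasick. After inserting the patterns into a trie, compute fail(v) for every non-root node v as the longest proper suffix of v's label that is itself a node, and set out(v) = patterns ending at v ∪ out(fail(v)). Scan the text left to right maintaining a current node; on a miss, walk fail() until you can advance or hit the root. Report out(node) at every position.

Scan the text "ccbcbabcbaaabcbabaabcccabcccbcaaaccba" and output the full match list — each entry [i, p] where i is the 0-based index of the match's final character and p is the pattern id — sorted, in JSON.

Build:
Trie nodes:
  n0 'ε': a→6 b→2 c→1
  n1 'c': ·  [P0 ends]
  n2 'b': c→3
  n3 'bc': b→4  [P1 ends]
  n4 'bcb': a→5
  n5 'bcba': ·  [P2 ends]
  n6 'a': a→14 b→9 c→7
  n7 'ac': c→8
  n8 'acc': ·  [P3 ends]
  n9 'ab': a→10
  n10 'aba': a→11
  n11 'abaa': a→12
  n12 'abaaa': a→13
  n13 'abaaaa': ·  [P4 ends]
  n14 'aa': b→15  [P6 ends]
  n15 'aab': b→16
  n16 'aabb': c→17
  n17 'aabbc': b→18
  n18 'aabbcb': ·  [P5 ends]

Failure links (BFS by depth):
  fail(1) 'c': from fail(0)=0 chase 'c': 0 ⇒ 0;  out={0}∪out(0)={0}
  fail(2) 'b': from fail(0)=0 chase 'b': 0 ⇒ 0;  out=∅∪out(0)=∅
  fail(6) 'a': from fail(0)=0 chase 'a': 0 ⇒ 0;  out=∅∪out(0)=∅
  fail(3) 'bc': from fail(2)=0 chase 'c': 0 ⇒ 1;  out={1}∪out(1)={0,1}
  fail(7) 'ac': from fail(6)=0 chase 'c': 0 ⇒ 1;  out=∅∪out(1)={0}
  fail(9) 'ab': from fail(6)=0 chase 'b': 0 ⇒ 2;  out=∅∪out(2)=∅
  fail(14) 'aa': from fail(6)=0 chase 'a': 0 ⇒ 6;  out={6}∪out(6)={6}
  fail(4) 'bcb': from fail(3)=1 chase 'b': 1→0 ⇒ 2;  out=∅∪out(2)=∅
  fail(8) 'acc': from fail(7)=1 chase 'c': 1→0 ⇒ 1;  out={3}∪out(1)={0,3}
  fail(10) 'aba': from fail(9)=2 chase 'a': 2→0 ⇒ 6;  out=∅∪out(6)=∅
  fail(15) 'aab': from fail(14)=6 chase 'b': 6 ⇒ 9;  out=∅∪out(9)=∅
  fail(5) 'bcba': from fail(4)=2 chase 'a': 2→0 ⇒ 6;  out={2}∪out(6)={2}
  fail(11) 'abaa': from fail(10)=6 chase 'a': 6 ⇒ 14;  out=∅∪out(14)={6}
  fail(16) 'aabb': from fail(15)=9 chase 'b': 9→2→0 ⇒ 2;  out=∅∪out(2)=∅
  fail(12) 'abaaa': from fail(11)=14 chase 'a': 14→6 ⇒ 14;  out=∅∪out(14)={6}
  fail(17) 'aabbc': from fail(16)=2 chase 'c': 2 ⇒ 3;  out=∅∪out(3)={0,1}
  fail(13) 'abaaaa': from fail(12)=14 chase 'a': 14→6 ⇒ 14;  out={4}∪out(14)={4,6}
  fail(18) 'aabbcb': from fail(17)=3 chase 'b': 3 ⇒ 4;  out={5}∪out(4)={5}

Text stream:
[0] read 'c'  n0⇒n1  emit P0@[0:0]
[1] read 'c'  n1⇒n1 ·f  emit P0@[1:1]
[2] read 'b'  n1⇒n2 ·f
[3] read 'c'  n2⇒n3  emit P0@[3:3],P1@[2:3]
[4] read 'b'  n3⇒n4
[5] read 'a'  n4⇒n5  emit P2@[2:5]
[6] read 'b'  n5⇒n9 ·f
[7] read 'c'  n9⇒n3 ·f  emit P0@[7:7],P1@[6:7]
[8] read 'b'  n3⇒n4
[9] read 'a'  n4⇒n5  emit P2@[6:9]
[10] read 'a'  n5⇒n14 ·f  emit P6@[9:10]
[11] read 'a'  n14⇒n14 ·f  emit P6@[10:11]
[12] read 'b'  n14⇒n15
[13] read 'c'  n15⇒n3 ·f  emit P0@[13:13],P1@[12:13]
[14] read 'b'  n3⇒n4
[15] read 'a'  n4⇒n5  emit P2@[12:15]
[16] read 'b'  n5⇒n9 ·f
[17] read 'a'  n9⇒n10
[18] read 'a'  n10⇒n11  emit P6@[17:18]
[19] read 'b'  n11⇒n15 ·f
[20] read 'c'  n15⇒n3 ·f  emit P0@[20:20],P1@[19:20]
[21] read 'c'  n3⇒n1 ·f  emit P0@[21:21]
[22] read 'c'  n1⇒n1 ·f  emit P0@[22:22]
[23] read 'a'  n1⇒n6 ·f
[24] read 'b'  n6⇒n9
[25] read 'c'  n9⇒n3 ·f  emit P0@[25:25],P1@[24:25]
[26] read 'c'  n3⇒n1 ·f  emit P0@[26:26]
[27] read 'c'  n1⇒n1 ·f  emit P0@[27:27]
[28] read 'b'  n1⇒n2 ·f
[29] read 'c'  n2⇒n3  emit P0@[29:29],P1@[28:29]
[30] read 'a'  n3⇒n6 ·f
[31] read 'a'  n6⇒n14  emit P6@[30:31]
[32] read 'a'  n14⇒n14 ·f  emit P6@[31:32]
[33] read 'c'  n14⇒n7 ·f  emit P0@[33:33]
[34] read 'c'  n7⇒n8  emit P0@[34:34],P3@[32:34]
[35] read 'b'  n8⇒n2 ·f
[36] read 'a'  n2⇒n6 ·f

All matches (sorted): [[0,0],[1,0],[3,0],[3,1],[5,2],[7,0],[7,1],[9,2],[10,6],[11,6],[13,0],[13,1],[15,2],[18,6],[20,0],[20,1],[21,0],[22,0],[25,0],[25,1],[26,0],[27,0],[29,0],[29,1],[31,6],[32,6],[33,0],[34,0],[34,3]]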